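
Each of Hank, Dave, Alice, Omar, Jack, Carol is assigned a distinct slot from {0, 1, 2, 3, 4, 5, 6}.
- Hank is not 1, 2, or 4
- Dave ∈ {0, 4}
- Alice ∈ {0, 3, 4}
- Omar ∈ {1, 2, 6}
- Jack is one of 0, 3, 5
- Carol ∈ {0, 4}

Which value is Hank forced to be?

The 2 variables Dave and Carol are confined to {0, 4}, which locks those values in; drop them from Hank, Alice, Jack.
That leaves Alice = 3. Eliminate 3 elsewhere: Hank, Jack.
That leaves Jack = 5. So Hank can't be 5.
So Hank = 6.

6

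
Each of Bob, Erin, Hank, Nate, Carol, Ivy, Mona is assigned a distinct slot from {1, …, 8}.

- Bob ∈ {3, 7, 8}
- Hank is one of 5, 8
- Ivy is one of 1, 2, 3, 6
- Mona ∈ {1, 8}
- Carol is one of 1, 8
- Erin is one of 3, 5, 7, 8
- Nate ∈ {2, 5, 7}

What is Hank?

5

Among the 7 variables, 6 fits only Ivy (and all 7 values in {1, 2, 3, 5, 6, 7, 8} must be used), so Ivy = 6.
The 6 still-open variables together cover exactly {1, 2, 3, 5, 7, 8} — 6 values for 6 variables — and 2 appears only in Nate's list, so Nate = 2.
The 2 variables Carol and Mona are confined to {1, 8}, which locks those values in; drop them from Bob, Erin, Hank.
So Hank = 5.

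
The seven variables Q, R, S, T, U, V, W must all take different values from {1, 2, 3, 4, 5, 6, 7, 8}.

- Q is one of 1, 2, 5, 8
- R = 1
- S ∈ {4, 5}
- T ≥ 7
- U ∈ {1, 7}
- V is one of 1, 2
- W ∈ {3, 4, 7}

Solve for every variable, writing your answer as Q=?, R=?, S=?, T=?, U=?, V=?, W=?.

R must be 1 (only option left). Eliminate 1 elsewhere: Q, U, V.
U's domain is down to {7}, so U = 7. So T, W can't be 7.
V must be 2 (only option left). Remove 2 from Q.
That leaves T = 8. So Q can't be 8.
Q's domain is down to {5}, so Q = 5. So S can't be 5.
That leaves S = 4. Strike 4 from W.
W's domain is down to {3}, so W = 3.

Q=5, R=1, S=4, T=8, U=7, V=2, W=3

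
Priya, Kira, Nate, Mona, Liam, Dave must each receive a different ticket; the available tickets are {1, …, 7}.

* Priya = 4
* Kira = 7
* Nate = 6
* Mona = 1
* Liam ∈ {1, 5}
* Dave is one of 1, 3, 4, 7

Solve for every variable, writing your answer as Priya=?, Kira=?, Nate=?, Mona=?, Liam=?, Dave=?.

Priya must be 4 (only option left). Strike 4 from Dave.
That leaves Kira = 7. Remove 7 from Dave.
Nate's domain is down to {6}, so Nate = 6.
Mona has just one choice, so Mona = 1. So Liam, Dave can't be 1.
Liam must be 5 (only option left).
Dave must be 3 (only option left).

Priya=4, Kira=7, Nate=6, Mona=1, Liam=5, Dave=3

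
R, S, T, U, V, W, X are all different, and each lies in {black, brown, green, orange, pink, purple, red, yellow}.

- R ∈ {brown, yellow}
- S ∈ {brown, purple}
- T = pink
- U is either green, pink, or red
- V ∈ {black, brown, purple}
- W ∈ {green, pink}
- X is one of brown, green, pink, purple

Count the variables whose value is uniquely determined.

T has just one choice, so T = pink. Eliminate pink elsewhere: U, W, X.
W has just one choice, so W = green. Eliminate green elsewhere: U, X.
U has just one choice, so U = red.
Among the 4 still-open variables, black fits only V (and all 4 values in {black, brown, purple, yellow} must be used), so V = black.
Among the 3 still-open variables, yellow fits only R (and all 3 values in {brown, purple, yellow} must be used), so R = yellow.
Determined: R=yellow, T=pink, U=red, V=black, W=green. The other variables each still have more than one consistent value. That makes 5.

5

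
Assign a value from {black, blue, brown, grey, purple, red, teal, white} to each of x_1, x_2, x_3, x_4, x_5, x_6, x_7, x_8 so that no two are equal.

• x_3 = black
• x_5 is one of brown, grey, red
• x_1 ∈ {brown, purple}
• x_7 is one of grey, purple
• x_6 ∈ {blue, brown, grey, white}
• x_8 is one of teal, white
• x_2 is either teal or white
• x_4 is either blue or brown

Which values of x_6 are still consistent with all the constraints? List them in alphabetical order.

x_3 has just one choice, so x_3 = black.
The 7 still-open variables together cover exactly {blue, brown, grey, purple, red, teal, white} — 7 values for 7 variables — and red appears only in x_5's list, so x_5 = red.
x_2 and x_8 between them cover only {teal, white} — a naked pair. Remove those values from x_6.
No further eliminations apply; x_6 can still be any of blue, brown, grey.

blue, brown, grey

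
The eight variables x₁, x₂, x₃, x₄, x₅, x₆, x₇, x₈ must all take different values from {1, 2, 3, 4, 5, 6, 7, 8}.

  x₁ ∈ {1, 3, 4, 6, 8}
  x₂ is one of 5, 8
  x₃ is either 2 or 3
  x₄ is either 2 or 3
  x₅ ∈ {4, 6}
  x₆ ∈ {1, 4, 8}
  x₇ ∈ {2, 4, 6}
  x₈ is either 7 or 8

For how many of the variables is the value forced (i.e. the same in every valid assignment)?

The 8 variables together cover exactly {1, 2, 3, 4, 5, 6, 7, 8} — 8 values for 8 variables — and 5 appears only in x₂'s list, so x₂ = 5.
The 7 still-open variables together cover exactly {1, 2, 3, 4, 6, 7, 8} — 7 values for 7 variables — and 7 appears only in x₈'s list, so x₈ = 7.
The 2 variables x₃ and x₄ are confined to {2, 3}, which locks those values in; drop them from x₁, x₇.
The 2 variables x₅ and x₇ are confined to {4, 6}, which locks those values in; drop them from x₁, x₆.
Determined: x₂=5, x₈=7. The other variables each still have more than one consistent value. That makes 2.

2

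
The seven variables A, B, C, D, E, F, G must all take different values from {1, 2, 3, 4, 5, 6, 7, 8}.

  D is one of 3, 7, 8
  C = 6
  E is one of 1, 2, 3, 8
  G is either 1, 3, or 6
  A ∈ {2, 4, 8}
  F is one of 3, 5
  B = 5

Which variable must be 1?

B has just one choice, so B = 5. Eliminate 5 elsewhere: F.
That leaves C = 6. Eliminate 6 elsewhere: G.
F's domain is down to {3}, so F = 3. Eliminate 3 elsewhere: D, E, G.
So 1 goes to G.

G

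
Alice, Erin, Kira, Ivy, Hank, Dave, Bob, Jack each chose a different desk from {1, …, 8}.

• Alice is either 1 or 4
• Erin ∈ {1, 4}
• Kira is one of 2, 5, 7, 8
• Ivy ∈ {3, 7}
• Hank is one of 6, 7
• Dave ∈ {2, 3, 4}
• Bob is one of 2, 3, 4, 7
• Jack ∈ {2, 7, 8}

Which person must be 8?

The 8 variables together cover exactly {1, 2, 3, 4, 5, 6, 7, 8} — 8 values for 8 variables — and 5 appears only in Kira's list, so Kira = 5.
Among the 7 still-open variables, 6 fits only Hank (and all 7 values in {1, 2, 3, 4, 6, 7, 8} must be used), so Hank = 6.
Among the 6 still-open variables, 8 fits only Jack (and all 6 values in {1, 2, 3, 4, 7, 8} must be used), so Jack = 8.

Jack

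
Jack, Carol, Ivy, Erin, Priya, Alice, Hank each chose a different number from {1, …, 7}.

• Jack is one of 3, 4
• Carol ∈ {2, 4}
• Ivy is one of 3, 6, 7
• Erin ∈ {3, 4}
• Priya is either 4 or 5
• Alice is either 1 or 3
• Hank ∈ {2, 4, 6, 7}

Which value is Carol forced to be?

2

The 7 variables draw from only 7 values {1, 2, 3, 4, 5, 6, 7}, so each is used; only Alice can be 1, hence Alice = 1.
The 6 still-open variables together cover exactly {2, 3, 4, 5, 6, 7} — 6 values for 6 variables — and 5 appears only in Priya's list, so Priya = 5.
Jack and Erin share exactly the 2 values {3, 4}; by pigeonhole those values go to them, so strike 3, 4 from Carol, Ivy, Hank.
So Carol = 2.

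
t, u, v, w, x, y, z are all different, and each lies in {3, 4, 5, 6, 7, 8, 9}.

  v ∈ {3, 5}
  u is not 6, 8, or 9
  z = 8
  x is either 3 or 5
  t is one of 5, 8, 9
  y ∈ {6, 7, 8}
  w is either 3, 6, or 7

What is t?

9

z has just one choice, so z = 8. Eliminate 8 elsewhere: t, y.
The 6 still-open variables draw from only 6 values {3, 4, 5, 6, 7, 9}, so each is used; only u can be 4, hence u = 4.
Among the 5 still-open variables, 9 fits only t (and all 5 values in {3, 5, 6, 7, 9} must be used), so t = 9.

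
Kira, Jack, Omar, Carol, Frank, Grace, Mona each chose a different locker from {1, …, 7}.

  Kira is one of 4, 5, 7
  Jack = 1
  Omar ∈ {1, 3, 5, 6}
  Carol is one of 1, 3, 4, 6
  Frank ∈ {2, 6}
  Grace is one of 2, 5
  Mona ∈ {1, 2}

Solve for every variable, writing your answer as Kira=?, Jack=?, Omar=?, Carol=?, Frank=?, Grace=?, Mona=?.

Kira=7, Jack=1, Omar=3, Carol=4, Frank=6, Grace=5, Mona=2

Jack must be 1 (only option left). Eliminate 1 elsewhere: Omar, Carol, Mona.
Mona must be 2 (only option left). Remove 2 from Frank, Grace.
That leaves Frank = 6. Strike 6 from Omar, Carol.
That leaves Grace = 5. So Kira, Omar can't be 5.
Omar must be 3 (only option left). So Carol can't be 3.
Carol has just one choice, so Carol = 4. Remove 4 from Kira.
That leaves Kira = 7.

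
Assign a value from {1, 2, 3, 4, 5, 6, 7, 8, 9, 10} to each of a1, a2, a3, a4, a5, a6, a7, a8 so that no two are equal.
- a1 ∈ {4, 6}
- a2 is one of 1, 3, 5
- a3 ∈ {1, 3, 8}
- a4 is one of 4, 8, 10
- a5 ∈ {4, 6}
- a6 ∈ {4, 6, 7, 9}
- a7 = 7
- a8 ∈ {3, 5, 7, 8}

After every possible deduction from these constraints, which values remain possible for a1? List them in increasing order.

a7's domain is down to {7}, so a7 = 7. So a6, a8 can't be 7.
The 2 variables a1 and a5 are confined to {4, 6}, which locks those values in; drop them from a4, a6.
a6's domain is down to {9}, so a6 = 9.
No further eliminations apply; a1 can still be any of 4, 6.

4, 6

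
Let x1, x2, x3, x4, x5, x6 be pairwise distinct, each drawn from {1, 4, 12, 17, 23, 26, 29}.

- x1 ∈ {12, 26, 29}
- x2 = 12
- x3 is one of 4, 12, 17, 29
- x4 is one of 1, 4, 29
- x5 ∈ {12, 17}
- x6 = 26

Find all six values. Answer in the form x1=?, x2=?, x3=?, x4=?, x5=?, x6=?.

x2 has just one choice, so x2 = 12. So x1, x3, x5 can't be 12.
x5's domain is down to {17}, so x5 = 17. Eliminate 17 elsewhere: x3.
x6 must be 26 (only option left). Strike 26 from x1.
That leaves x1 = 29. Eliminate 29 elsewhere: x3, x4.
x3's domain is down to {4}, so x3 = 4. Eliminate 4 elsewhere: x4.
x4 must be 1 (only option left).

x1=29, x2=12, x3=4, x4=1, x5=17, x6=26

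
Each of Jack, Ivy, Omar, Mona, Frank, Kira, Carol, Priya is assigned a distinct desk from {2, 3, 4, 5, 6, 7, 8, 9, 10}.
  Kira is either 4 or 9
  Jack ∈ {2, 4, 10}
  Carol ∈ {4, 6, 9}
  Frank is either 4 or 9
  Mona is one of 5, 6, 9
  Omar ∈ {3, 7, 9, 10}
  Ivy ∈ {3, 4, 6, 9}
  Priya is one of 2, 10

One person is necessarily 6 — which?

Carol

The 8 variables together cover exactly {2, 3, 4, 5, 6, 7, 9, 10} — 8 values for 8 variables — and 5 appears only in Mona's list, so Mona = 5.
The 7 still-open variables together cover exactly {2, 3, 4, 6, 7, 9, 10} — 7 values for 7 variables — and 7 appears only in Omar's list, so Omar = 7.
The 6 still-open variables draw from only 6 values {2, 3, 4, 6, 9, 10}, so each is used; only Ivy can be 3, hence Ivy = 3.
The 5 still-open variables draw from only 5 values {2, 4, 6, 9, 10}, so each is used; only Carol can be 6, hence Carol = 6.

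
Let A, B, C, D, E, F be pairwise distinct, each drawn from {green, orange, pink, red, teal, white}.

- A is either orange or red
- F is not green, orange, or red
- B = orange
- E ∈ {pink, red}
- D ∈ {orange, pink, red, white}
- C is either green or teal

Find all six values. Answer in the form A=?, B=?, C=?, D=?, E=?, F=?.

A=red, B=orange, C=green, D=white, E=pink, F=teal

B has just one choice, so B = orange. Remove orange from A, D.
A has just one choice, so A = red. Remove red from D, E.
That leaves E = pink. Eliminate pink elsewhere: D, F.
That leaves D = white. Strike white from F.
F must be teal (only option left). Remove teal from C.
C has just one choice, so C = green.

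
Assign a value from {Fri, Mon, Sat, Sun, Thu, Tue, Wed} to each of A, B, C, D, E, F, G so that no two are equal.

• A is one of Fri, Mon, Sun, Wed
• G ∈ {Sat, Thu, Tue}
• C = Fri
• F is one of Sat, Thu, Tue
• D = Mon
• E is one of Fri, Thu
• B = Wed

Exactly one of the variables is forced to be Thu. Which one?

B must be Wed (only option left). Strike Wed from A.
That leaves C = Fri. Eliminate Fri elsewhere: A, E.
So Thu goes to E.

E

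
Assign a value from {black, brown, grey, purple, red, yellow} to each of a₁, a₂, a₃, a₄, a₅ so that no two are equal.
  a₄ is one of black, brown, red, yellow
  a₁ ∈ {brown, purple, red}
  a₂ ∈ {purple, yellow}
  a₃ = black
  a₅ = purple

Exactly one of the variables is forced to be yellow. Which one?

a₂

a₃'s domain is down to {black}, so a₃ = black. So a₄ can't be black.
a₅ has just one choice, so a₅ = purple. Remove purple from a₁, a₂.
So yellow goes to a₂.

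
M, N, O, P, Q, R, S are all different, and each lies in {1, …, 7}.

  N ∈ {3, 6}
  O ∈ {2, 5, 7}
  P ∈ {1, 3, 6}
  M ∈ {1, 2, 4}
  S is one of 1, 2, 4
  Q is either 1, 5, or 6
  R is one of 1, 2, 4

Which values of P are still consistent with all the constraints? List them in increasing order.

3, 6

The 7 variables draw from only 7 values {1, 2, 3, 4, 5, 6, 7}, so each is used; only O can be 7, hence O = 7.
The 6 still-open variables draw from only 6 values {1, 2, 3, 4, 5, 6}, so each is used; only Q can be 5, hence Q = 5.
M, R, S share exactly the 3 values {1, 2, 4}; by pigeonhole those values go to them, so strike 1, 2, 4 from P.
No further eliminations apply; P can still be any of 3, 6.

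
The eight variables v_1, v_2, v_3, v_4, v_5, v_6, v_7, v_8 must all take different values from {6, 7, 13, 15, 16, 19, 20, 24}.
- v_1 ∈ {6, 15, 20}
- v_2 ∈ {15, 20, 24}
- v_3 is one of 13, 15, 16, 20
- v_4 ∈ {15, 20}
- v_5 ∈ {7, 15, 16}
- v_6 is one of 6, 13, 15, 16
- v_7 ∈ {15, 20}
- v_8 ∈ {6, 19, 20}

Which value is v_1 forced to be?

6

Among the 8 variables, 7 fits only v_5 (and all 8 values in {6, 7, 13, 15, 16, 19, 20, 24} must be used), so v_5 = 7.
The 7 still-open variables draw from only 7 values {6, 13, 15, 16, 19, 20, 24}, so each is used; only v_8 can be 19, hence v_8 = 19.
Among the 6 still-open variables, 24 fits only v_2 (and all 6 values in {6, 13, 15, 16, 20, 24} must be used), so v_2 = 24.
v_4 and v_7 between them cover only {15, 20} — a naked pair. Remove those values from v_1, v_3, v_6.
So v_1 = 6.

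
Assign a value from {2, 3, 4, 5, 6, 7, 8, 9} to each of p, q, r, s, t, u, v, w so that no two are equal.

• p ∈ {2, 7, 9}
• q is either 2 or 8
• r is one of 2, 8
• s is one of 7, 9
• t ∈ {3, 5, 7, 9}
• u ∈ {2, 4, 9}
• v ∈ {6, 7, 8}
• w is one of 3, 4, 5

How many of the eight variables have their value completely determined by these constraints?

2

The 8 variables draw from only 8 values {2, 3, 4, 5, 6, 7, 8, 9}, so each is used; only v can be 6, hence v = 6.
q and r between them cover only {2, 8} — a naked pair. Remove those values from p, u.
p and s share exactly the 2 values {7, 9}; by pigeonhole those values go to them, so strike 7, 9 from t, u.
u must be 4 (only option left). Remove 4 from w.
Determined: u=4, v=6. The other variables each still have more than one consistent value. That makes 2.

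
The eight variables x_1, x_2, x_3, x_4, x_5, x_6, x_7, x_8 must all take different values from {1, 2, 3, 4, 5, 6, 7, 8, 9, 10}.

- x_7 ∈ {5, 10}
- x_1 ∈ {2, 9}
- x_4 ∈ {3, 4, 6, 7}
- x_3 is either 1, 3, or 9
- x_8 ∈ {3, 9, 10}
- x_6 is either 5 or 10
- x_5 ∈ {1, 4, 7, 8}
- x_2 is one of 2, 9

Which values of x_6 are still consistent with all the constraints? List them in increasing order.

x_1 and x_2 between them cover only {2, 9} — a naked pair. Remove those values from x_3, x_8.
The 2 variables x_6 and x_7 are confined to {5, 10}, which locks those values in; drop them from x_8.
That leaves x_8 = 3. Remove 3 from x_3, x_4.
x_3 has just one choice, so x_3 = 1. Remove 1 from x_5.
No further eliminations apply; x_6 can still be any of 5, 10.

5, 10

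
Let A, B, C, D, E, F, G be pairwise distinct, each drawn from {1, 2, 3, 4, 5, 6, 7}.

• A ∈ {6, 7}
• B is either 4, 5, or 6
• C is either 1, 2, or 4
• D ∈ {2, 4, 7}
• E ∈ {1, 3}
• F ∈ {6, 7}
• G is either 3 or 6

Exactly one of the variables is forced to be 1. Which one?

E

The 7 variables draw from only 7 values {1, 2, 3, 4, 5, 6, 7}, so each is used; only B can be 5, hence B = 5.
A and F between them cover only {6, 7} — a naked pair. Remove those values from D, G.
G's domain is down to {3}, so G = 3. Remove 3 from E.
So 1 goes to E.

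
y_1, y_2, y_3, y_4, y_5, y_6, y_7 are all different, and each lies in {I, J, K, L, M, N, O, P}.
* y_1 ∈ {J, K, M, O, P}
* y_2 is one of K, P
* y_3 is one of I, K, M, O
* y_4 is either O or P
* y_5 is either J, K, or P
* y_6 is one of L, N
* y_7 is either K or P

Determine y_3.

I

y_2 and y_7 share exactly the 2 values {K, P}; by pigeonhole those values go to them, so strike K, P from y_1, y_3, y_4, y_5.
y_4's domain is down to {O}, so y_4 = O. Eliminate O elsewhere: y_1, y_3.
y_5 must be J (only option left). Remove J from y_1.
y_1's domain is down to {M}, so y_1 = M. Strike M from y_3.
So y_3 = I.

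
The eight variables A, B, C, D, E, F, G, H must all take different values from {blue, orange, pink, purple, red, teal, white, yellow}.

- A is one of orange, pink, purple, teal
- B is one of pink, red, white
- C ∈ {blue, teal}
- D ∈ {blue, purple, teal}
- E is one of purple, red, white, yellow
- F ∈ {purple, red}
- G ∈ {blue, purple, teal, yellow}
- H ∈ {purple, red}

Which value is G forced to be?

yellow

Among the 8 variables, orange fits only A (and all 8 values in {blue, orange, pink, purple, red, teal, white, yellow} must be used), so A = orange.
The 7 still-open variables together cover exactly {blue, pink, purple, red, teal, white, yellow} — 7 values for 7 variables — and pink appears only in B's list, so B = pink.
The 6 still-open variables draw from only 6 values {blue, purple, red, teal, white, yellow}, so each is used; only E can be white, hence E = white.
Among the 5 still-open variables, yellow fits only G (and all 5 values in {blue, purple, red, teal, yellow} must be used), so G = yellow.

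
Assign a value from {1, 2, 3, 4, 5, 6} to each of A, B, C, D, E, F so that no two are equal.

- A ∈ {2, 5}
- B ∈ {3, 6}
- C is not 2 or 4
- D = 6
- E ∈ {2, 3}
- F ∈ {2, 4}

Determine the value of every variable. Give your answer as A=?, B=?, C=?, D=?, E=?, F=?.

D's domain is down to {6}, so D = 6. So B, C can't be 6.
B's domain is down to {3}, so B = 3. Strike 3 from C, E.
E's domain is down to {2}, so E = 2. Eliminate 2 elsewhere: A, F.
F must be 4 (only option left).
A has just one choice, so A = 5. So C can't be 5.
C has just one choice, so C = 1.

A=5, B=3, C=1, D=6, E=2, F=4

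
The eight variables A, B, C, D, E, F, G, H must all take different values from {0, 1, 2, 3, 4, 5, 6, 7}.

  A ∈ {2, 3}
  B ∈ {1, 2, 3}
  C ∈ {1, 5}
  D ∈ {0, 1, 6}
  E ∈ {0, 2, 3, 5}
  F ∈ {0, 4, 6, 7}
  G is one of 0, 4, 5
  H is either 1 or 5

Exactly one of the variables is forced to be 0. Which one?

Among the 8 variables, 7 fits only F (and all 8 values in {0, 1, 2, 3, 4, 5, 6, 7} must be used), so F = 7.
The 7 still-open variables together cover exactly {0, 1, 2, 3, 4, 5, 6} — 7 values for 7 variables — and 4 appears only in G's list, so G = 4.
The 6 still-open variables together cover exactly {0, 1, 2, 3, 5, 6} — 6 values for 6 variables — and 6 appears only in D's list, so D = 6.
The 5 still-open variables together cover exactly {0, 1, 2, 3, 5} — 5 values for 5 variables — and 0 appears only in E's list, so E = 0.

E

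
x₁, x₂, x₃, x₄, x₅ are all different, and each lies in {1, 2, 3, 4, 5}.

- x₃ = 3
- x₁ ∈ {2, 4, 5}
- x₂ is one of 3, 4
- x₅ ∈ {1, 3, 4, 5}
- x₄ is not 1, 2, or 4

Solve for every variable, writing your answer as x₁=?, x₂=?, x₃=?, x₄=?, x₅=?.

x₃'s domain is down to {3}, so x₃ = 3. Remove 3 from x₂, x₄, x₅.
x₄ has just one choice, so x₄ = 5. Remove 5 from x₁, x₅.
x₂ has just one choice, so x₂ = 4. So x₁, x₅ can't be 4.
x₅'s domain is down to {1}, so x₅ = 1.
That leaves x₁ = 2.

x₁=2, x₂=4, x₃=3, x₄=5, x₅=1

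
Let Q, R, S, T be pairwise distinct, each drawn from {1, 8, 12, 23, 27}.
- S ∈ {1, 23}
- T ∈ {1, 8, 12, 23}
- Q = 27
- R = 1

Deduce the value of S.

Q must be 27 (only option left).
R's domain is down to {1}, so R = 1. Remove 1 from S, T.
So S = 23.

23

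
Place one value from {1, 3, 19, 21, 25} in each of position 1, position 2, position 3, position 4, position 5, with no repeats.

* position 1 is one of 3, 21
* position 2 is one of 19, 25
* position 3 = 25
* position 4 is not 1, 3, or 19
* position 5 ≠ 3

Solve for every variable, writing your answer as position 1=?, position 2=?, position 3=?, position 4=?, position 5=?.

position 1=3, position 2=19, position 3=25, position 4=21, position 5=1

position 3 has just one choice, so position 3 = 25. Remove 25 from position 2, position 4, position 5.
position 4 must be 21 (only option left). Remove 21 from position 1, position 5.
That leaves position 1 = 3.
position 2 has just one choice, so position 2 = 19. Remove 19 from position 5.
position 5's domain is down to {1}, so position 5 = 1.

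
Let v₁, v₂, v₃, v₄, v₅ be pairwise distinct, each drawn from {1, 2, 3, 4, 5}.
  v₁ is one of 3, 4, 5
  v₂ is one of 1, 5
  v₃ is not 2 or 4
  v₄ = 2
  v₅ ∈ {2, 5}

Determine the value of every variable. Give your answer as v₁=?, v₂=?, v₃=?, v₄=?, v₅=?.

v₁=4, v₂=1, v₃=3, v₄=2, v₅=5

v₄ must be 2 (only option left). Strike 2 from v₅.
v₅ has just one choice, so v₅ = 5. So v₁, v₂, v₃ can't be 5.
v₂'s domain is down to {1}, so v₂ = 1. So v₃ can't be 1.
v₃ has just one choice, so v₃ = 3. Eliminate 3 elsewhere: v₁.
v₁ has just one choice, so v₁ = 4.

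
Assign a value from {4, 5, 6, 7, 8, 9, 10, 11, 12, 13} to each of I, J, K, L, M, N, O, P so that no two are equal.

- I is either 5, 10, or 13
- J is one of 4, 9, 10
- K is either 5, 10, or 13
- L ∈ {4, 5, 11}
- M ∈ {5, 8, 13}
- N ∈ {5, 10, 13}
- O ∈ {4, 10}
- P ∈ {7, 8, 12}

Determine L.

11

I, K, N share exactly the 3 values {5, 10, 13}; by pigeonhole those values go to them, so strike 5, 10, 13 from J, L, M, O.
That leaves M = 8. Strike 8 from P.
O's domain is down to {4}, so O = 4. Strike 4 from J, L.
So L = 11.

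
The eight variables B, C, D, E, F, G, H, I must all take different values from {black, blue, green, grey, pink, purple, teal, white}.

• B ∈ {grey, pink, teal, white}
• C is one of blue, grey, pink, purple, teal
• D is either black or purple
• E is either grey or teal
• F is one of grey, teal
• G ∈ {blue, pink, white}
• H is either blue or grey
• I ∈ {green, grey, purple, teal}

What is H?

The 8 variables draw from only 8 values {black, blue, green, grey, pink, purple, teal, white}, so each is used; only D can be black, hence D = black.
The 7 still-open variables together cover exactly {blue, green, grey, pink, purple, teal, white} — 7 values for 7 variables — and green appears only in I's list, so I = green.
Among the 6 still-open variables, purple fits only C (and all 6 values in {blue, grey, pink, purple, teal, white} must be used), so C = purple.
The 2 variables E and F are confined to {grey, teal}, which locks those values in; drop them from B, H.
So H = blue.

blue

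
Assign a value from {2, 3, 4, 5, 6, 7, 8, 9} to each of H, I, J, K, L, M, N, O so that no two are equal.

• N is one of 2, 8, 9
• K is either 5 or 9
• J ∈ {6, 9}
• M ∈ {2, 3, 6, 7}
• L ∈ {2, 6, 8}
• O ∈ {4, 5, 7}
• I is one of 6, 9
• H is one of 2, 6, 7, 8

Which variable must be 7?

The 8 variables draw from only 8 values {2, 3, 4, 5, 6, 7, 8, 9}, so each is used; only M can be 3, hence M = 3.
Among the 7 still-open variables, 4 fits only O (and all 7 values in {2, 4, 5, 6, 7, 8, 9} must be used), so O = 4.
Among the 6 still-open variables, 5 fits only K (and all 6 values in {2, 5, 6, 7, 8, 9} must be used), so K = 5.
Among the 5 still-open variables, 7 fits only H (and all 5 values in {2, 6, 7, 8, 9} must be used), so H = 7.

H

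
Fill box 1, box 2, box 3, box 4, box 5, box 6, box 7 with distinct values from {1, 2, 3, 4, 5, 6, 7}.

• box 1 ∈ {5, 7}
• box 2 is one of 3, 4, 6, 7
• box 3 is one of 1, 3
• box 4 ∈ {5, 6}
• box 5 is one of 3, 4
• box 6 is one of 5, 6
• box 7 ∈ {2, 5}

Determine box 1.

7

Among the 7 variables, 1 fits only box 3 (and all 7 values in {1, 2, 3, 4, 5, 6, 7} must be used), so box 3 = 1.
Among the 6 still-open variables, 2 fits only box 7 (and all 6 values in {2, 3, 4, 5, 6, 7} must be used), so box 7 = 2.
box 4 and box 6 between them cover only {5, 6} — a naked pair. Remove those values from box 1, box 2.
So box 1 = 7.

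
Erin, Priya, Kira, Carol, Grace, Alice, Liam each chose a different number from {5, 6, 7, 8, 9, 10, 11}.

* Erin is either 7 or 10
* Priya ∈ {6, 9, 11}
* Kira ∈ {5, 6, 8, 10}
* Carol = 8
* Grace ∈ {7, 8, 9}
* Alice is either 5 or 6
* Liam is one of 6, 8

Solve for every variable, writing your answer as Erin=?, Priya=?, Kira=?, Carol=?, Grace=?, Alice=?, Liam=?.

Carol must be 8 (only option left). So Kira, Grace, Liam can't be 8.
Liam has just one choice, so Liam = 6. So Priya, Kira, Alice can't be 6.
Alice's domain is down to {5}, so Alice = 5. Eliminate 5 elsewhere: Kira.
Kira must be 10 (only option left). So Erin can't be 10.
Erin must be 7 (only option left). Eliminate 7 elsewhere: Grace.
Grace has just one choice, so Grace = 9. Eliminate 9 elsewhere: Priya.
Priya has just one choice, so Priya = 11.

Erin=7, Priya=11, Kira=10, Carol=8, Grace=9, Alice=5, Liam=6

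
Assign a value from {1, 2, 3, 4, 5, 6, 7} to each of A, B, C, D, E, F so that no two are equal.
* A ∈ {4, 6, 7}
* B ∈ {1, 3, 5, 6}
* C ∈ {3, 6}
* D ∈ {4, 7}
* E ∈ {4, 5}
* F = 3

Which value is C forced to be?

6

F has just one choice, so F = 3. Eliminate 3 elsewhere: B, C.
So C = 6.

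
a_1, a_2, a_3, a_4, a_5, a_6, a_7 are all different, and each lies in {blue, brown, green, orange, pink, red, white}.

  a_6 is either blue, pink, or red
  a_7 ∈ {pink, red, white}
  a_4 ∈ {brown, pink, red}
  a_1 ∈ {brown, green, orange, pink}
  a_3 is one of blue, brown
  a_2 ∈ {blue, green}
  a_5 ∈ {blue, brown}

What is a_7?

Among the 7 variables, orange fits only a_1 (and all 7 values in {blue, brown, green, orange, pink, red, white} must be used), so a_1 = orange.
The 6 still-open variables together cover exactly {blue, brown, green, pink, red, white} — 6 values for 6 variables — and green appears only in a_2's list, so a_2 = green.
The 5 still-open variables together cover exactly {blue, brown, pink, red, white} — 5 values for 5 variables — and white appears only in a_7's list, so a_7 = white.

white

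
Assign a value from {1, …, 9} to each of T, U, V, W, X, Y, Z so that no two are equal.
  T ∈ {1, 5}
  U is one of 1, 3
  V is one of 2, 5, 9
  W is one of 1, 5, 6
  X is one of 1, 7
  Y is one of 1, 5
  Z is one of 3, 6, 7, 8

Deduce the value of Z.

T and Y share exactly the 2 values {1, 5}; by pigeonhole those values go to them, so strike 1, 5 from U, V, W, X.
That leaves U = 3. Strike 3 from Z.
That leaves W = 6. Eliminate 6 elsewhere: Z.
X must be 7 (only option left). Strike 7 from Z.
So Z = 8.

8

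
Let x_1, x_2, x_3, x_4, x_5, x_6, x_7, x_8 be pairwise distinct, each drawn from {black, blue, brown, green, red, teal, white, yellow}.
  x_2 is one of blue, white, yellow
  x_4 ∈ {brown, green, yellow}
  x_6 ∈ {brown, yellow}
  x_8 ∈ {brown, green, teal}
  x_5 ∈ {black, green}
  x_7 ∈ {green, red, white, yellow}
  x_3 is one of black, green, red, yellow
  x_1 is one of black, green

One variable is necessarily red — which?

x_3

Among the 8 variables, blue fits only x_2 (and all 8 values in {black, blue, brown, green, red, teal, white, yellow} must be used), so x_2 = blue.
Among the 7 still-open variables, teal fits only x_8 (and all 7 values in {black, brown, green, red, teal, white, yellow} must be used), so x_8 = teal.
The 6 still-open variables together cover exactly {black, brown, green, red, white, yellow} — 6 values for 6 variables — and white appears only in x_7's list, so x_7 = white.
The 5 still-open variables together cover exactly {black, brown, green, red, yellow} — 5 values for 5 variables — and red appears only in x_3's list, so x_3 = red.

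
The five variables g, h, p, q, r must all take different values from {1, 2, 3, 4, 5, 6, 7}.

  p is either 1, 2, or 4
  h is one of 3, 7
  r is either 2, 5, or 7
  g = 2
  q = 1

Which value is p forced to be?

g must be 2 (only option left). Remove 2 from p, r.
q's domain is down to {1}, so q = 1. Remove 1 from p.
So p = 4.

4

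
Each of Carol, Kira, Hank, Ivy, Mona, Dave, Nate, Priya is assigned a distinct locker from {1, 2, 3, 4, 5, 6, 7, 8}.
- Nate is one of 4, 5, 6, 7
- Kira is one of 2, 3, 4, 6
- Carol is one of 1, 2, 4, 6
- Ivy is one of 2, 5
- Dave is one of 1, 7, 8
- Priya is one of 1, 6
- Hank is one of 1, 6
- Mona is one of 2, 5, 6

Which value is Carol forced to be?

The 8 variables draw from only 8 values {1, 2, 3, 4, 5, 6, 7, 8}, so each is used; only Kira can be 3, hence Kira = 3.
The 7 still-open variables together cover exactly {1, 2, 4, 5, 6, 7, 8} — 7 values for 7 variables — and 8 appears only in Dave's list, so Dave = 8.
The 6 still-open variables together cover exactly {1, 2, 4, 5, 6, 7} — 6 values for 6 variables — and 7 appears only in Nate's list, so Nate = 7.
The 5 still-open variables together cover exactly {1, 2, 4, 5, 6} — 5 values for 5 variables — and 4 appears only in Carol's list, so Carol = 4.

4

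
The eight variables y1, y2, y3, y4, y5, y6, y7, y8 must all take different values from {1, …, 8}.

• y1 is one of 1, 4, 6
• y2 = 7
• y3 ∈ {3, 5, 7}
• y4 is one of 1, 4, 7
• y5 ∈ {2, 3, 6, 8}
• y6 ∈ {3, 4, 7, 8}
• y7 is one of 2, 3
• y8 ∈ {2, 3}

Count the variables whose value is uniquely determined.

y2 must be 7 (only option left). So y3, y4, y6 can't be 7.
Among the 7 still-open variables, 5 fits only y3 (and all 7 values in {1, 2, 3, 4, 5, 6, 8} must be used), so y3 = 5.
The 2 variables y7 and y8 are confined to {2, 3}, which locks those values in; drop them from y5, y6.
Determined: y2=7, y3=5. The other variables each still have more than one consistent value. That makes 2.

2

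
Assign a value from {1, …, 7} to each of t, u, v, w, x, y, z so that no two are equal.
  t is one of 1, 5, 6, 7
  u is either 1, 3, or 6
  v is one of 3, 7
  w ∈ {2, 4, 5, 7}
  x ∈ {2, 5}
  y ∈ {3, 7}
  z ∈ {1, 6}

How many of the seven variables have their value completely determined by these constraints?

Among the 7 variables, 4 fits only w (and all 7 values in {1, 2, 3, 4, 5, 6, 7} must be used), so w = 4.
Among the 6 still-open variables, 2 fits only x (and all 6 values in {1, 2, 3, 5, 6, 7} must be used), so x = 2.
The 5 still-open variables draw from only 5 values {1, 3, 5, 6, 7}, so each is used; only t can be 5, hence t = 5.
v and y between them cover only {3, 7} — a naked pair. Remove those values from u.
Determined: t=5, w=4, x=2. The other variables each still have more than one consistent value. That makes 3.

3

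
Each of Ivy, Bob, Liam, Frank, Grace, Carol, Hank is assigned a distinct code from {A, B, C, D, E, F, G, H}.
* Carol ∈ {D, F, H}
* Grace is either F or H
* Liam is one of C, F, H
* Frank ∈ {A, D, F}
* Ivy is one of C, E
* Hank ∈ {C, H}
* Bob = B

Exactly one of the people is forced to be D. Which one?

Carol

Bob's domain is down to {B}, so Bob = B.
The 6 still-open variables together cover exactly {A, C, D, E, F, H} — 6 values for 6 variables — and A appears only in Frank's list, so Frank = A.
Among the 5 still-open variables, D fits only Carol (and all 5 values in {C, D, E, F, H} must be used), so Carol = D.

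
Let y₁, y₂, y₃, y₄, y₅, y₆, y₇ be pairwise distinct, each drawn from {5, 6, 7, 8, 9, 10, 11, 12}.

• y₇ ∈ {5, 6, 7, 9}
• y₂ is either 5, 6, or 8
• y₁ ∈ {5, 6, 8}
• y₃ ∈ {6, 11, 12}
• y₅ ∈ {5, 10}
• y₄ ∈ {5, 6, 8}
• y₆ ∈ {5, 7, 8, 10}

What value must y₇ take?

y₁, y₂, y₄ share exactly the 3 values {5, 6, 8}; by pigeonhole those values go to them, so strike 5, 6, 8 from y₃, y₅, y₆, y₇.
That leaves y₅ = 10. Strike 10 from y₆.
y₆'s domain is down to {7}, so y₆ = 7. Eliminate 7 elsewhere: y₇.
So y₇ = 9.

9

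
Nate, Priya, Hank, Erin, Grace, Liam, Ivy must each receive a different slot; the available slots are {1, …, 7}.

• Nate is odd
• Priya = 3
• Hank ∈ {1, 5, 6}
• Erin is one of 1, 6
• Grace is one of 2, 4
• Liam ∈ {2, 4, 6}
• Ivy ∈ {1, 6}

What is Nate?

Priya's domain is down to {3}, so Priya = 3. Remove 3 from Nate.
Among the 6 still-open variables, 7 fits only Nate (and all 6 values in {1, 2, 4, 5, 6, 7} must be used), so Nate = 7.

7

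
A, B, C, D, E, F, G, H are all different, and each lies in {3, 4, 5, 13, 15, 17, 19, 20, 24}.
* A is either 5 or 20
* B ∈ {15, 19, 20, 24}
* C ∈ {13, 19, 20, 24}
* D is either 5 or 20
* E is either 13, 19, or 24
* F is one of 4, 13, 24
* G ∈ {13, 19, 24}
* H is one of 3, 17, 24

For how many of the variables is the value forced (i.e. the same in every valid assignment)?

2

A and D between them cover only {5, 20} — a naked pair. Remove those values from B, C.
The 3 variables C, E, G are confined to {13, 19, 24}, which locks those values in; drop them from B, F, H.
B has just one choice, so B = 15.
F must be 4 (only option left).
Determined: B=15, F=4. The other variables each still have more than one consistent value. That makes 2.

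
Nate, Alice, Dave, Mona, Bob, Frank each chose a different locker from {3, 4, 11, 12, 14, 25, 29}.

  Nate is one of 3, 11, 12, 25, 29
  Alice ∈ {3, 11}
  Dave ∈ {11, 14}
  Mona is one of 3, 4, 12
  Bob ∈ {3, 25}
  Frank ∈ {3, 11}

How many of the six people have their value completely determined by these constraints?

2

Alice and Frank share exactly the 2 values {3, 11}; by pigeonhole those values go to them, so strike 3, 11 from Nate, Dave, Mona, Bob.
That leaves Dave = 14.
Bob's domain is down to {25}, so Bob = 25. So Nate can't be 25.
Determined: Dave=14, Bob=25. The other people each still have more than one consistent value. That makes 2.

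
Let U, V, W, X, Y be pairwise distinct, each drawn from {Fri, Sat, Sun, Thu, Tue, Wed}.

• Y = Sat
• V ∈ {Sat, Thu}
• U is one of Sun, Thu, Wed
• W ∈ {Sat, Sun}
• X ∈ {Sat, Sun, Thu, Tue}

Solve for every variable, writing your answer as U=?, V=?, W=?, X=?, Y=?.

U=Wed, V=Thu, W=Sun, X=Tue, Y=Sat

Y's domain is down to {Sat}, so Y = Sat. So V, W, X can't be Sat.
V must be Thu (only option left). Eliminate Thu elsewhere: U, X.
W's domain is down to {Sun}, so W = Sun. Eliminate Sun elsewhere: U, X.
X must be Tue (only option left).
U must be Wed (only option left).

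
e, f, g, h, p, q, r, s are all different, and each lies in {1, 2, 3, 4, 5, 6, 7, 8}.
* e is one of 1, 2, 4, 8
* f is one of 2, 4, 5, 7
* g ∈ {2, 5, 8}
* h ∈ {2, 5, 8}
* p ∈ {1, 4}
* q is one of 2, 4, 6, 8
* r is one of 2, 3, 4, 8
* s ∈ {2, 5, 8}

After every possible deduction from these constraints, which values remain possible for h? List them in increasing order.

2, 5, 8

Among the 8 variables, 3 fits only r (and all 8 values in {1, 2, 3, 4, 5, 6, 7, 8} must be used), so r = 3.
The 7 still-open variables draw from only 7 values {1, 2, 4, 5, 6, 7, 8}, so each is used; only q can be 6, hence q = 6.
The 6 still-open variables together cover exactly {1, 2, 4, 5, 7, 8} — 6 values for 6 variables — and 7 appears only in f's list, so f = 7.
The 3 variables g, h, s are confined to {2, 5, 8}, which locks those values in; drop them from e.
No further eliminations apply; h can still be any of 2, 5, 8.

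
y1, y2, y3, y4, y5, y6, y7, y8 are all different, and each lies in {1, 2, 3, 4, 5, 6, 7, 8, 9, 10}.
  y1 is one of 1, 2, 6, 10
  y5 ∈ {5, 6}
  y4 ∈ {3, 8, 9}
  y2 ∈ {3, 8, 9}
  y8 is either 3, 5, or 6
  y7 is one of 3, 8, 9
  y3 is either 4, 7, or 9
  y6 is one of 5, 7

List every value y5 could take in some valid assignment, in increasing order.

5, 6

y2, y4, y7 between them cover only {3, 8, 9} — a naked triple. Remove those values from y3, y8.
The 2 variables y5 and y8 are confined to {5, 6}, which locks those values in; drop them from y1, y6.
y6 must be 7 (only option left). Eliminate 7 elsewhere: y3.
y3's domain is down to {4}, so y3 = 4.
No further eliminations apply; y5 can still be any of 5, 6.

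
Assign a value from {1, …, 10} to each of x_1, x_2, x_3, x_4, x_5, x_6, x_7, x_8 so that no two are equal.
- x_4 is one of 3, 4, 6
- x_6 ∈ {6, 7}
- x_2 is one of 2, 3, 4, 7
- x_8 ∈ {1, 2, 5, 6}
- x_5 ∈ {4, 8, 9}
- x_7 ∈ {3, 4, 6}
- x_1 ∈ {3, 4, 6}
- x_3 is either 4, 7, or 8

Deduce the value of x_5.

x_1, x_4, x_7 between them cover only {3, 4, 6} — a naked triple. Remove those values from x_2, x_3, x_5, x_6, x_8.
x_6's domain is down to {7}, so x_6 = 7. Eliminate 7 elsewhere: x_2, x_3.
x_2's domain is down to {2}, so x_2 = 2. So x_8 can't be 2.
x_3 has just one choice, so x_3 = 8. Eliminate 8 elsewhere: x_5.
So x_5 = 9.

9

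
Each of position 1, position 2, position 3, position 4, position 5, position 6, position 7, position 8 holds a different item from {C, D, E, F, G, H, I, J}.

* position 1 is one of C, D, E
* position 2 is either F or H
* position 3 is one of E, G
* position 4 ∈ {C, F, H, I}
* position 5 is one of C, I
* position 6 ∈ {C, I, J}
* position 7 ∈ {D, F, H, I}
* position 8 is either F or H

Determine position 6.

J

The 8 variables draw from only 8 values {C, D, E, F, G, H, I, J}, so each is used; only position 3 can be G, hence position 3 = G.
The 7 still-open variables together cover exactly {C, D, E, F, H, I, J} — 7 values for 7 variables — and E appears only in position 1's list, so position 1 = E.
Among the 6 still-open variables, D fits only position 7 (and all 6 values in {C, D, F, H, I, J} must be used), so position 7 = D.
Among the 5 still-open variables, J fits only position 6 (and all 5 values in {C, F, H, I, J} must be used), so position 6 = J.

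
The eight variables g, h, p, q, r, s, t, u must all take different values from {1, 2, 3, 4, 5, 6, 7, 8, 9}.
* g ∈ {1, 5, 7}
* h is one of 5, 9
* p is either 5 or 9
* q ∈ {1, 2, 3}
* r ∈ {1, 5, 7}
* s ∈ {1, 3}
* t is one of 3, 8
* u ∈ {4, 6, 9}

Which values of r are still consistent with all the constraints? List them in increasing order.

1, 7

h and p share exactly the 2 values {5, 9}; by pigeonhole those values go to them, so strike 5, 9 from g, r, u.
The 2 variables g and r are confined to {1, 7}, which locks those values in; drop them from q, s.
s's domain is down to {3}, so s = 3. Remove 3 from q, t.
That leaves t = 8.
That leaves q = 2.
No further eliminations apply; r can still be any of 1, 7.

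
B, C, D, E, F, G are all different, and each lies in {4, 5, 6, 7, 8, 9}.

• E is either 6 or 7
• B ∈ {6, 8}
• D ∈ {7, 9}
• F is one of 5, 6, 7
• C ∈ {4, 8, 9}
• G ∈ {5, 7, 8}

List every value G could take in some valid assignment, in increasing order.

5, 7, 8

The 6 variables draw from only 6 values {4, 5, 6, 7, 8, 9}, so each is used; only C can be 4, hence C = 4.
The 5 still-open variables draw from only 5 values {5, 6, 7, 8, 9}, so each is used; only D can be 9, hence D = 9.
No further eliminations apply; G can still be any of 5, 7, 8.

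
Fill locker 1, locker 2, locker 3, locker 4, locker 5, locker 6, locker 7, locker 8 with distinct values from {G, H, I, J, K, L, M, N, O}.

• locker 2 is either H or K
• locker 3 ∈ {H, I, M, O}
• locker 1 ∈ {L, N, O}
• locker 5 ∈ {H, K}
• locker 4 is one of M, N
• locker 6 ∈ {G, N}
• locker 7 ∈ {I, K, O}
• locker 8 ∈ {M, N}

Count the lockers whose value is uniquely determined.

Among the 8 variables, G fits only locker 6 (and all 8 values in {G, H, I, K, L, M, N, O} must be used), so locker 6 = G.
The 7 still-open variables together cover exactly {H, I, K, L, M, N, O} — 7 values for 7 variables — and L appears only in locker 1's list, so locker 1 = L.
locker 2 and locker 5 between them cover only {H, K} — a naked pair. Remove those values from locker 3, locker 7.
The 2 variables locker 4 and locker 8 are confined to {M, N}, which locks those values in; drop them from locker 3.
Determined: locker 1=L, locker 6=G. The other lockers each still have more than one consistent value. That makes 2.

2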